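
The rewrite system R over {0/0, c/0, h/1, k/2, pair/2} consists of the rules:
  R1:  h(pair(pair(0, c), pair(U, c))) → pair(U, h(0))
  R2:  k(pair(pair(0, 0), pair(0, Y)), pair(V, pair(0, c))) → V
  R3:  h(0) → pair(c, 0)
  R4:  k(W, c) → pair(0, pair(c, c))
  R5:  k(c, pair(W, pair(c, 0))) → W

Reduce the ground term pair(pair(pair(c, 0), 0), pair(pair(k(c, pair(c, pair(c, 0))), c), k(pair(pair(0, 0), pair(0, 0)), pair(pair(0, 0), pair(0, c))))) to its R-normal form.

1. pair(pair(pair(c, 0), 0), pair(pair(k(c, pair(c, pair(c, 0))), c), k(pair(pair(0, 0), pair(0, 0)), pair(pair(0, 0), pair(0, c)))))  →  pair(pair(pair(c, 0), 0), pair(pair(c, c), k(pair(pair(0, 0), pair(0, 0)), pair(pair(0, 0), pair(0, c)))))   [R5 at 2.1.1]
2. pair(pair(pair(c, 0), 0), pair(pair(c, c), k(pair(pair(0, 0), pair(0, 0)), pair(pair(0, 0), pair(0, c)))))  →  pair(pair(pair(c, 0), 0), pair(pair(c, c), pair(0, 0)))   [R2 at 2.2]

pair(pair(pair(c, 0), 0), pair(pair(c, c), pair(0, 0)))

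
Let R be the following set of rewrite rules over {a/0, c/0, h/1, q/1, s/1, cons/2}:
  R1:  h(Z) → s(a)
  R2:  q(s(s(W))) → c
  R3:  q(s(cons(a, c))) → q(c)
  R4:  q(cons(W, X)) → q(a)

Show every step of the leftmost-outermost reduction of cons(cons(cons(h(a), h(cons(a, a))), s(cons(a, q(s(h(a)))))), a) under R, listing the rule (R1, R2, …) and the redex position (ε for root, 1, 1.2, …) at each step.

1. cons(cons(cons(h(a), h(cons(a, a))), s(cons(a, q(s(h(a)))))), a)  →  cons(cons(cons(s(a), h(cons(a, a))), s(cons(a, q(s(h(a)))))), a)   [R1 at 1.1.1]
2. cons(cons(cons(s(a), h(cons(a, a))), s(cons(a, q(s(h(a)))))), a)  →  cons(cons(cons(s(a), s(a)), s(cons(a, q(s(h(a)))))), a)   [R1 at 1.1.2]
3. cons(cons(cons(s(a), s(a)), s(cons(a, q(s(h(a)))))), a)  →  cons(cons(cons(s(a), s(a)), s(cons(a, q(s(s(a)))))), a)   [R1 at 1.2.1.2.1.1]
4. cons(cons(cons(s(a), s(a)), s(cons(a, q(s(s(a)))))), a)  →  cons(cons(cons(s(a), s(a)), s(cons(a, c))), a)   [R2 at 1.2.1.2]

cons(cons(cons(s(a), s(a)), s(cons(a, c))), a)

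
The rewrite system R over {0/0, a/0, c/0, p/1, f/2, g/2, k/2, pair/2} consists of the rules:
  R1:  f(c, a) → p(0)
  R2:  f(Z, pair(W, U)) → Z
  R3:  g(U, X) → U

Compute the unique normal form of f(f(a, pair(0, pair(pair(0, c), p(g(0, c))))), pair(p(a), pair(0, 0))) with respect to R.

a

1. f(f(a, pair(0, pair(pair(0, c), p(g(0, c))))), pair(p(a), pair(0, 0)))  →  f(a, pair(0, pair(pair(0, c), p(g(0, c)))))   [R2 at ε]
2. f(a, pair(0, pair(pair(0, c), p(g(0, c)))))  →  a   [R2 at ε]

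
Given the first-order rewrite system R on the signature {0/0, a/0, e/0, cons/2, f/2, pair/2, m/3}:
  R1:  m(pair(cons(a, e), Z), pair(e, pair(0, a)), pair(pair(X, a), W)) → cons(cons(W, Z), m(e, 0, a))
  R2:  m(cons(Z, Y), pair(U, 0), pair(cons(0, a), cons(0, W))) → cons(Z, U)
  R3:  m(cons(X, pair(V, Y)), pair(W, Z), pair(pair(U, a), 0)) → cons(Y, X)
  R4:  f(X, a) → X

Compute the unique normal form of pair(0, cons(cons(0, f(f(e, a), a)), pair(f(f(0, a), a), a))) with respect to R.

1. pair(0, cons(cons(0, f(f(e, a), a)), pair(f(f(0, a), a), a)))  →  pair(0, cons(cons(0, f(e, a)), pair(f(f(0, a), a), a)))   [R4 at 2.1.2]
2. pair(0, cons(cons(0, f(e, a)), pair(f(f(0, a), a), a)))  →  pair(0, cons(cons(0, e), pair(f(f(0, a), a), a)))   [R4 at 2.1.2]
3. pair(0, cons(cons(0, e), pair(f(f(0, a), a), a)))  →  pair(0, cons(cons(0, e), pair(f(0, a), a)))   [R4 at 2.2.1]
4. pair(0, cons(cons(0, e), pair(f(0, a), a)))  →  pair(0, cons(cons(0, e), pair(0, a)))   [R4 at 2.2.1]

pair(0, cons(cons(0, e), pair(0, a)))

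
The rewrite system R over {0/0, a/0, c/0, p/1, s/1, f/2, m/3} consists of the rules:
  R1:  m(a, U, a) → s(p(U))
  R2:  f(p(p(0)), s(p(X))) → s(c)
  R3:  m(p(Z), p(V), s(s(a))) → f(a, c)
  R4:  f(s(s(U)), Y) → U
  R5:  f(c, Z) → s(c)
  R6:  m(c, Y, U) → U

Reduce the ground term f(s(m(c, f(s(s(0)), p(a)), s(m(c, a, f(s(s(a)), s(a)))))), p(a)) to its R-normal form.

a

1. f(s(m(c, f(s(s(0)), p(a)), s(m(c, a, f(s(s(a)), s(a)))))), p(a))  →  f(s(s(m(c, a, f(s(s(a)), s(a))))), p(a))   [R6 at 1.1]
2. f(s(s(m(c, a, f(s(s(a)), s(a))))), p(a))  →  m(c, a, f(s(s(a)), s(a)))   [R4 at ε]
3. m(c, a, f(s(s(a)), s(a)))  →  f(s(s(a)), s(a))   [R6 at ε]
4. f(s(s(a)), s(a))  →  a   [R4 at ε]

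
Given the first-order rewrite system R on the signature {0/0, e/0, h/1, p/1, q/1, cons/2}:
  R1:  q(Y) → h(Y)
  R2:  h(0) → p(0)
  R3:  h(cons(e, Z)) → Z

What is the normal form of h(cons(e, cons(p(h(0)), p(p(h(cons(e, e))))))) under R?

cons(p(p(0)), p(p(e)))

1. h(cons(e, cons(p(h(0)), p(p(h(cons(e, e)))))))  →  cons(p(h(0)), p(p(h(cons(e, e)))))   [R3 at ε]
2. cons(p(h(0)), p(p(h(cons(e, e)))))  →  cons(p(p(0)), p(p(h(cons(e, e)))))   [R2 at 1.1]
3. cons(p(p(0)), p(p(h(cons(e, e)))))  →  cons(p(p(0)), p(p(e)))   [R3 at 2.1.1]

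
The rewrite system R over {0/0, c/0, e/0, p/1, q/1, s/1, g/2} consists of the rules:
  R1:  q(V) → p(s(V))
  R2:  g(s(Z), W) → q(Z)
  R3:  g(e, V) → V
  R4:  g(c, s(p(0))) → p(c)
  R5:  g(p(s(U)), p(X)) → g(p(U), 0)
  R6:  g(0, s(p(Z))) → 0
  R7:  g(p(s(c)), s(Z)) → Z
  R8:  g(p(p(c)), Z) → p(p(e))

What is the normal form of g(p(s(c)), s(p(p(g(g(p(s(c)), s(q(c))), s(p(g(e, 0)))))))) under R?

p(p(p(0)))

1. g(p(s(c)), s(p(p(g(g(p(s(c)), s(q(c))), s(p(g(e, 0))))))))  →  p(p(g(g(p(s(c)), s(q(c))), s(p(g(e, 0))))))   [R7 at ε]
2. p(p(g(g(p(s(c)), s(q(c))), s(p(g(e, 0))))))  →  p(p(g(q(c), s(p(g(e, 0))))))   [R7 at 1.1.1]
3. p(p(g(q(c), s(p(g(e, 0))))))  →  p(p(g(p(s(c)), s(p(g(e, 0))))))   [R1 at 1.1.1]
4. p(p(g(p(s(c)), s(p(g(e, 0))))))  →  p(p(p(g(e, 0))))   [R7 at 1.1]
5. p(p(p(g(e, 0))))  →  p(p(p(0)))   [R3 at 1.1.1]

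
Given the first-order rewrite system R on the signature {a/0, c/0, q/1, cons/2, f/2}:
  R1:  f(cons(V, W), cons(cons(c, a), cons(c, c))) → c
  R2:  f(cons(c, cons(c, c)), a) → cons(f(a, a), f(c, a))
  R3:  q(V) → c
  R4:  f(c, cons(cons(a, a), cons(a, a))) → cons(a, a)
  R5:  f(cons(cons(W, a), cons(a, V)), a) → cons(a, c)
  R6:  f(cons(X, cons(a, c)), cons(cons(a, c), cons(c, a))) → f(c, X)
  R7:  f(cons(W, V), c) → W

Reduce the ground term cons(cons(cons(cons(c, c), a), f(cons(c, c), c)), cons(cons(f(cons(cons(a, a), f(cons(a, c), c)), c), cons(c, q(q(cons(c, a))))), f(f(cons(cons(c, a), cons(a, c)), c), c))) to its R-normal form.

1. cons(cons(cons(cons(c, c), a), f(cons(c, c), c)), cons(cons(f(cons(cons(a, a), f(cons(a, c), c)), c), cons(c, q(q(cons(c, a))))), f(f(cons(cons(c, a), cons(a, c)), c), c)))  →  cons(cons(cons(cons(c, c), a), c), cons(cons(f(cons(cons(a, a), f(cons(a, c), c)), c), cons(c, q(q(cons(c, a))))), f(f(cons(cons(c, a), cons(a, c)), c), c)))   [R7 at 1.2]
2. cons(cons(cons(cons(c, c), a), c), cons(cons(f(cons(cons(a, a), f(cons(a, c), c)), c), cons(c, q(q(cons(c, a))))), f(f(cons(cons(c, a), cons(a, c)), c), c)))  →  cons(cons(cons(cons(c, c), a), c), cons(cons(cons(a, a), cons(c, q(q(cons(c, a))))), f(f(cons(cons(c, a), cons(a, c)), c), c)))   [R7 at 2.1.1]
3. cons(cons(cons(cons(c, c), a), c), cons(cons(cons(a, a), cons(c, q(q(cons(c, a))))), f(f(cons(cons(c, a), cons(a, c)), c), c)))  →  cons(cons(cons(cons(c, c), a), c), cons(cons(cons(a, a), cons(c, c)), f(f(cons(cons(c, a), cons(a, c)), c), c)))   [R3 at 2.1.2.2]
4. cons(cons(cons(cons(c, c), a), c), cons(cons(cons(a, a), cons(c, c)), f(f(cons(cons(c, a), cons(a, c)), c), c)))  →  cons(cons(cons(cons(c, c), a), c), cons(cons(cons(a, a), cons(c, c)), f(cons(c, a), c)))   [R7 at 2.2.1]
5. cons(cons(cons(cons(c, c), a), c), cons(cons(cons(a, a), cons(c, c)), f(cons(c, a), c)))  →  cons(cons(cons(cons(c, c), a), c), cons(cons(cons(a, a), cons(c, c)), c))   [R7 at 2.2]

cons(cons(cons(cons(c, c), a), c), cons(cons(cons(a, a), cons(c, c)), c))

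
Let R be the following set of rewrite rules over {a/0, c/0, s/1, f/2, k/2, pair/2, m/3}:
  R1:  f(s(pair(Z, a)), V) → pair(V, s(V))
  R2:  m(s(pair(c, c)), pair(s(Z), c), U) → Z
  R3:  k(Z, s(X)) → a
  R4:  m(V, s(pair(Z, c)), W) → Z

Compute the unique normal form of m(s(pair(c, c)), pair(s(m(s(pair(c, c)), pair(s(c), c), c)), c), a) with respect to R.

c

1. m(s(pair(c, c)), pair(s(m(s(pair(c, c)), pair(s(c), c), c)), c), a)  →  m(s(pair(c, c)), pair(s(c), c), c)   [R2 at ε]
2. m(s(pair(c, c)), pair(s(c), c), c)  →  c   [R2 at ε]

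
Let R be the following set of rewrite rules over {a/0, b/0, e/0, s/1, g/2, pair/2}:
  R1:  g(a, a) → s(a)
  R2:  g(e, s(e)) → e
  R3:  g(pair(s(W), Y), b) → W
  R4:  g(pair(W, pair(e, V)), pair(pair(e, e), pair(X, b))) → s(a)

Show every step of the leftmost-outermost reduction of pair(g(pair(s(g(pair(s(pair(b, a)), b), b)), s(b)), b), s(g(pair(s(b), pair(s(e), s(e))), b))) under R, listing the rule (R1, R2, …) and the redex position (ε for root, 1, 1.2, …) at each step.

pair(pair(b, a), s(b))

1. pair(g(pair(s(g(pair(s(pair(b, a)), b), b)), s(b)), b), s(g(pair(s(b), pair(s(e), s(e))), b)))  →  pair(g(pair(s(pair(b, a)), b), b), s(g(pair(s(b), pair(s(e), s(e))), b)))   [R3 at 1]
2. pair(g(pair(s(pair(b, a)), b), b), s(g(pair(s(b), pair(s(e), s(e))), b)))  →  pair(pair(b, a), s(g(pair(s(b), pair(s(e), s(e))), b)))   [R3 at 1]
3. pair(pair(b, a), s(g(pair(s(b), pair(s(e), s(e))), b)))  →  pair(pair(b, a), s(b))   [R3 at 2.1]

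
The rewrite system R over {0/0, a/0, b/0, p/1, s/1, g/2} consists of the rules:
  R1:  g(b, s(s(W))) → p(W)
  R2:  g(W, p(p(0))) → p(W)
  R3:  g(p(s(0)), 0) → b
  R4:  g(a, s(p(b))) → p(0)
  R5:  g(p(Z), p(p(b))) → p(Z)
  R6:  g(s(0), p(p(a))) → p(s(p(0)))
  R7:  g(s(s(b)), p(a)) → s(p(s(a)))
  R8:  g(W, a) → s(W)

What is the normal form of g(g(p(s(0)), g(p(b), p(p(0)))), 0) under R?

1. g(g(p(s(0)), g(p(b), p(p(0)))), 0)  →  g(g(p(s(0)), p(p(b))), 0)   [R2 at 1.2]
2. g(g(p(s(0)), p(p(b))), 0)  →  g(p(s(0)), 0)   [R5 at 1]
3. g(p(s(0)), 0)  →  b   [R3 at ε]

b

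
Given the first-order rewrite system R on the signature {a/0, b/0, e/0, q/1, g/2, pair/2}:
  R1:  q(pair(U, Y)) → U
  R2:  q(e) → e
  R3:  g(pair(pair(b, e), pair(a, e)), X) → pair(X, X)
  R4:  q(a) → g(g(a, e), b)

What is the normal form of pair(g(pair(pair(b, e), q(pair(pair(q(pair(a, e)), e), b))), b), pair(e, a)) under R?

1. pair(g(pair(pair(b, e), q(pair(pair(q(pair(a, e)), e), b))), b), pair(e, a))  →  pair(g(pair(pair(b, e), pair(q(pair(a, e)), e)), b), pair(e, a))   [R1 at 1.1.2]
2. pair(g(pair(pair(b, e), pair(q(pair(a, e)), e)), b), pair(e, a))  →  pair(g(pair(pair(b, e), pair(a, e)), b), pair(e, a))   [R1 at 1.1.2.1]
3. pair(g(pair(pair(b, e), pair(a, e)), b), pair(e, a))  →  pair(pair(b, b), pair(e, a))   [R3 at 1]

pair(pair(b, b), pair(e, a))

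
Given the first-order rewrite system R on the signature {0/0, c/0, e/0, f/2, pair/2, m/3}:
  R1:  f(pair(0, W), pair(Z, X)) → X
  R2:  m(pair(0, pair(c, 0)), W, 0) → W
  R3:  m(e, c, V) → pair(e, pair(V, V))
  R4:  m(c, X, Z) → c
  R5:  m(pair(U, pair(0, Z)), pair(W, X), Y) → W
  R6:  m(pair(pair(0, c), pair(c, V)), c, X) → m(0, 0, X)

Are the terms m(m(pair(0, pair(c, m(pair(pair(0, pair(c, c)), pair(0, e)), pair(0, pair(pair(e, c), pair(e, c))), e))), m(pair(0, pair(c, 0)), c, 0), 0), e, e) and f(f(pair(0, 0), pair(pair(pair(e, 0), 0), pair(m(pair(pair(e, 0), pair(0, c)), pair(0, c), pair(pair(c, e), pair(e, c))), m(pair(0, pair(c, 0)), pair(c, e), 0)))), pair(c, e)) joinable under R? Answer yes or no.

Reduce t₁ = m(m(pair(0, pair(c, m(pair(pair(0, pair(c, c)), pair(0, e)), pair(0, pair(pair(e, c), pair(e, c))), e))), m(pair(0, pair(c, 0)), c, 0), 0), e, e):
1. m(m(pair(0, pair(c, m(pair(pair(0, pair(c, c)), pair(0, e)), pair(0, pair(pair(e, c), pair(e, c))), e))), m(pair(0, pair(c, 0)), c, 0), 0), e, e)  →  m(m(pair(0, pair(c, 0)), m(pair(0, pair(c, 0)), c, 0), 0), e, e)   [R5 at 1.1.2.2]
2. m(m(pair(0, pair(c, 0)), m(pair(0, pair(c, 0)), c, 0), 0), e, e)  →  m(m(pair(0, pair(c, 0)), c, 0), e, e)   [R2 at 1]
3. m(m(pair(0, pair(c, 0)), c, 0), e, e)  →  m(c, e, e)   [R2 at 1]
4. m(c, e, e)  →  c   [R4 at ε]

Reduce t₂ = f(f(pair(0, 0), pair(pair(pair(e, 0), 0), pair(m(pair(pair(e, 0), pair(0, c)), pair(0, c), pair(pair(c, e), pair(e, c))), m(pair(0, pair(c, 0)), pair(c, e), 0)))), pair(c, e)):
1. f(f(pair(0, 0), pair(pair(pair(e, 0), 0), pair(m(pair(pair(e, 0), pair(0, c)), pair(0, c), pair(pair(c, e), pair(e, c))), m(pair(0, pair(c, 0)), pair(c, e), 0)))), pair(c, e))  →  f(pair(m(pair(pair(e, 0), pair(0, c)), pair(0, c), pair(pair(c, e), pair(e, c))), m(pair(0, pair(c, 0)), pair(c, e), 0)), pair(c, e))   [R1 at 1]
2. f(pair(m(pair(pair(e, 0), pair(0, c)), pair(0, c), pair(pair(c, e), pair(e, c))), m(pair(0, pair(c, 0)), pair(c, e), 0)), pair(c, e))  →  f(pair(0, m(pair(0, pair(c, 0)), pair(c, e), 0)), pair(c, e))   [R5 at 1.1]
3. f(pair(0, m(pair(0, pair(c, 0)), pair(c, e), 0)), pair(c, e))  →  e   [R1 at ε]

no — NF(t₁) = c, NF(t₂) = e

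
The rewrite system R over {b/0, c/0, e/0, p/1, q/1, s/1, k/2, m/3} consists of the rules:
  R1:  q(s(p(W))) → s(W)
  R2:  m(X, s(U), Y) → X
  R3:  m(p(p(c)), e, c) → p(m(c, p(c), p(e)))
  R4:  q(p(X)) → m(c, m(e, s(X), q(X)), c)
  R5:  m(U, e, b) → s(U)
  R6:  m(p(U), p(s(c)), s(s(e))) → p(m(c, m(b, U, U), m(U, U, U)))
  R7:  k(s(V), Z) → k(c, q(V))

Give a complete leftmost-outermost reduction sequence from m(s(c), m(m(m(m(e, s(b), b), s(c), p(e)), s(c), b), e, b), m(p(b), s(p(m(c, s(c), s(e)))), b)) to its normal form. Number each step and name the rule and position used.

s(c)

1. m(s(c), m(m(m(m(e, s(b), b), s(c), p(e)), s(c), b), e, b), m(p(b), s(p(m(c, s(c), s(e)))), b))  →  m(s(c), s(m(m(m(e, s(b), b), s(c), p(e)), s(c), b)), m(p(b), s(p(m(c, s(c), s(e)))), b))   [R5 at 2]
2. m(s(c), s(m(m(m(e, s(b), b), s(c), p(e)), s(c), b)), m(p(b), s(p(m(c, s(c), s(e)))), b))  →  s(c)   [R2 at ε]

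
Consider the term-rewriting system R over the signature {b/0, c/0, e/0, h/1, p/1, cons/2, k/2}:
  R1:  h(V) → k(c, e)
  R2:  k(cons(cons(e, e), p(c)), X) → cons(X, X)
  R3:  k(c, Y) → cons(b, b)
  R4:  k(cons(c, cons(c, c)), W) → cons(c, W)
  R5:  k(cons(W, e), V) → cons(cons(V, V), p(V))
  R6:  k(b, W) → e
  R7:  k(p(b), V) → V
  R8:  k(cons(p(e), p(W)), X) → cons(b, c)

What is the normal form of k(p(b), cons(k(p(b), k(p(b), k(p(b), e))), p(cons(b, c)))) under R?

cons(e, p(cons(b, c)))

1. k(p(b), cons(k(p(b), k(p(b), k(p(b), e))), p(cons(b, c))))  →  cons(k(p(b), k(p(b), k(p(b), e))), p(cons(b, c)))   [R7 at ε]
2. cons(k(p(b), k(p(b), k(p(b), e))), p(cons(b, c)))  →  cons(k(p(b), k(p(b), e)), p(cons(b, c)))   [R7 at 1]
3. cons(k(p(b), k(p(b), e)), p(cons(b, c)))  →  cons(k(p(b), e), p(cons(b, c)))   [R7 at 1]
4. cons(k(p(b), e), p(cons(b, c)))  →  cons(e, p(cons(b, c)))   [R7 at 1]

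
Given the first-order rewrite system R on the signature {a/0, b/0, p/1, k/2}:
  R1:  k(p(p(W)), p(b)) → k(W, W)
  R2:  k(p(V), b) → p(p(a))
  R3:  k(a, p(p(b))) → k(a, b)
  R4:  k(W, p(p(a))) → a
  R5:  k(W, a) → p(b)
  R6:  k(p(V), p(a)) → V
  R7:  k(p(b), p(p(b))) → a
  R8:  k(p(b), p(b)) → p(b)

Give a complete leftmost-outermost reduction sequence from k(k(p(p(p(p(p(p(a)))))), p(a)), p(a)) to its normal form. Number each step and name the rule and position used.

1. k(k(p(p(p(p(p(p(a)))))), p(a)), p(a))  →  k(p(p(p(p(p(a))))), p(a))   [R6 at 1]
2. k(p(p(p(p(p(a))))), p(a))  →  p(p(p(p(a))))   [R6 at ε]

p(p(p(p(a))))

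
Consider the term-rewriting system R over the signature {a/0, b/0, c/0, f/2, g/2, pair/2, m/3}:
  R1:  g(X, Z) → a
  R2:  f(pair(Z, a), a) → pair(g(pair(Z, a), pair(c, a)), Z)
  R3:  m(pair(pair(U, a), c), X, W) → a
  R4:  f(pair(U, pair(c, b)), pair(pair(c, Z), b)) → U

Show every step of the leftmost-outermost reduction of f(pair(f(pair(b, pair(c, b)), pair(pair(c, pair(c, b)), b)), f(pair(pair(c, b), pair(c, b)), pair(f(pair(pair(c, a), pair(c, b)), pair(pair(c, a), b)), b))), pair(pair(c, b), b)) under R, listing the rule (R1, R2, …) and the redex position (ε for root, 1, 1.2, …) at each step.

b

1. f(pair(f(pair(b, pair(c, b)), pair(pair(c, pair(c, b)), b)), f(pair(pair(c, b), pair(c, b)), pair(f(pair(pair(c, a), pair(c, b)), pair(pair(c, a), b)), b))), pair(pair(c, b), b))  →  f(pair(b, f(pair(pair(c, b), pair(c, b)), pair(f(pair(pair(c, a), pair(c, b)), pair(pair(c, a), b)), b))), pair(pair(c, b), b))   [R4 at 1.1]
2. f(pair(b, f(pair(pair(c, b), pair(c, b)), pair(f(pair(pair(c, a), pair(c, b)), pair(pair(c, a), b)), b))), pair(pair(c, b), b))  →  f(pair(b, f(pair(pair(c, b), pair(c, b)), pair(pair(c, a), b))), pair(pair(c, b), b))   [R4 at 1.2.2.1]
3. f(pair(b, f(pair(pair(c, b), pair(c, b)), pair(pair(c, a), b))), pair(pair(c, b), b))  →  f(pair(b, pair(c, b)), pair(pair(c, b), b))   [R4 at 1.2]
4. f(pair(b, pair(c, b)), pair(pair(c, b), b))  →  b   [R4 at ε]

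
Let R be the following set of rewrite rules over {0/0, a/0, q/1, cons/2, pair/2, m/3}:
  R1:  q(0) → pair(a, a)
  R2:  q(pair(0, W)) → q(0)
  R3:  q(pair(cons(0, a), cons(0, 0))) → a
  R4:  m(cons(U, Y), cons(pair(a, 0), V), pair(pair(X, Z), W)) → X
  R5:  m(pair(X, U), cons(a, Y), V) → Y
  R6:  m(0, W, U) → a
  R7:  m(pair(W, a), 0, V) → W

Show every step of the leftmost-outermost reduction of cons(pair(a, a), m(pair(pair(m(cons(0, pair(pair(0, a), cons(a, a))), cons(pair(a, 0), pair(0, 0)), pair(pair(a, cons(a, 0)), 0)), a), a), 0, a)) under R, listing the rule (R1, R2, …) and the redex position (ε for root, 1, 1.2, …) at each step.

1. cons(pair(a, a), m(pair(pair(m(cons(0, pair(pair(0, a), cons(a, a))), cons(pair(a, 0), pair(0, 0)), pair(pair(a, cons(a, 0)), 0)), a), a), 0, a))  →  cons(pair(a, a), pair(m(cons(0, pair(pair(0, a), cons(a, a))), cons(pair(a, 0), pair(0, 0)), pair(pair(a, cons(a, 0)), 0)), a))   [R7 at 2]
2. cons(pair(a, a), pair(m(cons(0, pair(pair(0, a), cons(a, a))), cons(pair(a, 0), pair(0, 0)), pair(pair(a, cons(a, 0)), 0)), a))  →  cons(pair(a, a), pair(a, a))   [R4 at 2.1]

cons(pair(a, a), pair(a, a))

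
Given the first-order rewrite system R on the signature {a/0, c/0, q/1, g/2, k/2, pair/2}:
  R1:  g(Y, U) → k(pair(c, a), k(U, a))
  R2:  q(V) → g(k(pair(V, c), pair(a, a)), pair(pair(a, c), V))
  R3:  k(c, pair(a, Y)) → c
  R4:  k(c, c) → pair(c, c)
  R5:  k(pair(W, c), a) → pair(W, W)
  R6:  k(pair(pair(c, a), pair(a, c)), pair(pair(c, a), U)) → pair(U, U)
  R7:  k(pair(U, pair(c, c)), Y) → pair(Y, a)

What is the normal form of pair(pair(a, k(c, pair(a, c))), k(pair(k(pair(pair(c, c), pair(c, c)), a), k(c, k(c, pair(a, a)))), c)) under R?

1. pair(pair(a, k(c, pair(a, c))), k(pair(k(pair(pair(c, c), pair(c, c)), a), k(c, k(c, pair(a, a)))), c))  →  pair(pair(a, c), k(pair(k(pair(pair(c, c), pair(c, c)), a), k(c, k(c, pair(a, a)))), c))   [R3 at 1.2]
2. pair(pair(a, c), k(pair(k(pair(pair(c, c), pair(c, c)), a), k(c, k(c, pair(a, a)))), c))  →  pair(pair(a, c), k(pair(pair(a, a), k(c, k(c, pair(a, a)))), c))   [R7 at 2.1.1]
3. pair(pair(a, c), k(pair(pair(a, a), k(c, k(c, pair(a, a)))), c))  →  pair(pair(a, c), k(pair(pair(a, a), k(c, c)), c))   [R3 at 2.1.2.2]
4. pair(pair(a, c), k(pair(pair(a, a), k(c, c)), c))  →  pair(pair(a, c), k(pair(pair(a, a), pair(c, c)), c))   [R4 at 2.1.2]
5. pair(pair(a, c), k(pair(pair(a, a), pair(c, c)), c))  →  pair(pair(a, c), pair(c, a))   [R7 at 2]

pair(pair(a, c), pair(c, a))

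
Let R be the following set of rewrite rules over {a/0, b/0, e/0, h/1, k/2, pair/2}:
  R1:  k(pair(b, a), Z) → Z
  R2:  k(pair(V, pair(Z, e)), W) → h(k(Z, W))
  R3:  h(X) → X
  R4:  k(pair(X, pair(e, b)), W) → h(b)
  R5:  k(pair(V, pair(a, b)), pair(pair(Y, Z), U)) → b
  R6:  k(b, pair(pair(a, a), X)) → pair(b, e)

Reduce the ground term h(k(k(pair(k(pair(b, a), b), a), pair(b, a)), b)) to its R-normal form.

1. h(k(k(pair(k(pair(b, a), b), a), pair(b, a)), b))  →  k(k(pair(k(pair(b, a), b), a), pair(b, a)), b)   [R3 at ε]
2. k(k(pair(k(pair(b, a), b), a), pair(b, a)), b)  →  k(k(pair(b, a), pair(b, a)), b)   [R1 at 1.1.1]
3. k(k(pair(b, a), pair(b, a)), b)  →  k(pair(b, a), b)   [R1 at 1]
4. k(pair(b, a), b)  →  b   [R1 at ε]

b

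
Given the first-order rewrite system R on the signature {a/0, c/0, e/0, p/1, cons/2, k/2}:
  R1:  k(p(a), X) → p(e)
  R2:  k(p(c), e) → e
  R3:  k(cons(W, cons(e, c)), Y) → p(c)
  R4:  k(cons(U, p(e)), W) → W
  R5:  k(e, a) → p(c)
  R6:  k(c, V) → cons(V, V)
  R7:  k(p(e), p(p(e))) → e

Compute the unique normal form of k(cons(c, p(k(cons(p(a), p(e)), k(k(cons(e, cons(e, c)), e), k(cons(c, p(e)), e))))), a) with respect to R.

a

1. k(cons(c, p(k(cons(p(a), p(e)), k(k(cons(e, cons(e, c)), e), k(cons(c, p(e)), e))))), a)  →  k(cons(c, p(k(k(cons(e, cons(e, c)), e), k(cons(c, p(e)), e)))), a)   [R4 at 1.2.1]
2. k(cons(c, p(k(k(cons(e, cons(e, c)), e), k(cons(c, p(e)), e)))), a)  →  k(cons(c, p(k(p(c), k(cons(c, p(e)), e)))), a)   [R3 at 1.2.1.1]
3. k(cons(c, p(k(p(c), k(cons(c, p(e)), e)))), a)  →  k(cons(c, p(k(p(c), e))), a)   [R4 at 1.2.1.2]
4. k(cons(c, p(k(p(c), e))), a)  →  k(cons(c, p(e)), a)   [R2 at 1.2.1]
5. k(cons(c, p(e)), a)  →  a   [R4 at ε]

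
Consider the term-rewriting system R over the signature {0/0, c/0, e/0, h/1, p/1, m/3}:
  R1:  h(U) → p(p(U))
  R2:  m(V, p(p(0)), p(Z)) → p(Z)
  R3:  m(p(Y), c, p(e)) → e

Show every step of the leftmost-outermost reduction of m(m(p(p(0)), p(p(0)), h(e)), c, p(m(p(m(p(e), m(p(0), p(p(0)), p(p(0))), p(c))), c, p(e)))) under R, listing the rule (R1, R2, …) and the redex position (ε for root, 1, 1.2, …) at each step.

1. m(m(p(p(0)), p(p(0)), h(e)), c, p(m(p(m(p(e), m(p(0), p(p(0)), p(p(0))), p(c))), c, p(e))))  →  m(m(p(p(0)), p(p(0)), p(p(e))), c, p(m(p(m(p(e), m(p(0), p(p(0)), p(p(0))), p(c))), c, p(e))))   [R1 at 1.3]
2. m(m(p(p(0)), p(p(0)), p(p(e))), c, p(m(p(m(p(e), m(p(0), p(p(0)), p(p(0))), p(c))), c, p(e))))  →  m(p(p(e)), c, p(m(p(m(p(e), m(p(0), p(p(0)), p(p(0))), p(c))), c, p(e))))   [R2 at 1]
3. m(p(p(e)), c, p(m(p(m(p(e), m(p(0), p(p(0)), p(p(0))), p(c))), c, p(e))))  →  m(p(p(e)), c, p(e))   [R3 at 3.1]
4. m(p(p(e)), c, p(e))  →  e   [R3 at ε]

e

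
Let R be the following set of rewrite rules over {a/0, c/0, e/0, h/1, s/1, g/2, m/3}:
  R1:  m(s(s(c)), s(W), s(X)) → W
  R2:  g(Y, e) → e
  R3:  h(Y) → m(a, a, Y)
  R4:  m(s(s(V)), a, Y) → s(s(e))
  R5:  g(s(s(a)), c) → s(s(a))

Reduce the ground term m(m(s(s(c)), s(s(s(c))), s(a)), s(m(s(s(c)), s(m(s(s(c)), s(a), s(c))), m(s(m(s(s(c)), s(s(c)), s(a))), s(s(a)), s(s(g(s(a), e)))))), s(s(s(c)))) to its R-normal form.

1. m(m(s(s(c)), s(s(s(c))), s(a)), s(m(s(s(c)), s(m(s(s(c)), s(a), s(c))), m(s(m(s(s(c)), s(s(c)), s(a))), s(s(a)), s(s(g(s(a), e)))))), s(s(s(c))))  →  m(s(s(c)), s(m(s(s(c)), s(m(s(s(c)), s(a), s(c))), m(s(m(s(s(c)), s(s(c)), s(a))), s(s(a)), s(s(g(s(a), e)))))), s(s(s(c))))   [R1 at 1]
2. m(s(s(c)), s(m(s(s(c)), s(m(s(s(c)), s(a), s(c))), m(s(m(s(s(c)), s(s(c)), s(a))), s(s(a)), s(s(g(s(a), e)))))), s(s(s(c))))  →  m(s(s(c)), s(m(s(s(c)), s(a), s(c))), m(s(m(s(s(c)), s(s(c)), s(a))), s(s(a)), s(s(g(s(a), e)))))   [R1 at ε]
3. m(s(s(c)), s(m(s(s(c)), s(a), s(c))), m(s(m(s(s(c)), s(s(c)), s(a))), s(s(a)), s(s(g(s(a), e)))))  →  m(s(s(c)), s(a), m(s(m(s(s(c)), s(s(c)), s(a))), s(s(a)), s(s(g(s(a), e)))))   [R1 at 2.1]
4. m(s(s(c)), s(a), m(s(m(s(s(c)), s(s(c)), s(a))), s(s(a)), s(s(g(s(a), e)))))  →  m(s(s(c)), s(a), m(s(s(c)), s(s(a)), s(s(g(s(a), e)))))   [R1 at 3.1.1]
5. m(s(s(c)), s(a), m(s(s(c)), s(s(a)), s(s(g(s(a), e)))))  →  m(s(s(c)), s(a), s(a))   [R1 at 3]
6. m(s(s(c)), s(a), s(a))  →  a   [R1 at ε]

a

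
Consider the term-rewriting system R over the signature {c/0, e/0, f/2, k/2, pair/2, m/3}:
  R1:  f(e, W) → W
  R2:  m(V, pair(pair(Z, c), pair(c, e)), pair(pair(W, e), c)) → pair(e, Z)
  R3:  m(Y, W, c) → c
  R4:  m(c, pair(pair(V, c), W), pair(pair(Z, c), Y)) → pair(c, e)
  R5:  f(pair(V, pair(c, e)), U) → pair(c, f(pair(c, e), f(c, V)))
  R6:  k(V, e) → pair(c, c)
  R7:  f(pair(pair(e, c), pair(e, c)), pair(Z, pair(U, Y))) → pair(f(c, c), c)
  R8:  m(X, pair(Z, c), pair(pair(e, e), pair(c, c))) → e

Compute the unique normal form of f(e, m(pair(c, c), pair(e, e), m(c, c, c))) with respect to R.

1. f(e, m(pair(c, c), pair(e, e), m(c, c, c)))  →  m(pair(c, c), pair(e, e), m(c, c, c))   [R1 at ε]
2. m(pair(c, c), pair(e, e), m(c, c, c))  →  m(pair(c, c), pair(e, e), c)   [R3 at 3]
3. m(pair(c, c), pair(e, e), c)  →  c   [R3 at ε]

c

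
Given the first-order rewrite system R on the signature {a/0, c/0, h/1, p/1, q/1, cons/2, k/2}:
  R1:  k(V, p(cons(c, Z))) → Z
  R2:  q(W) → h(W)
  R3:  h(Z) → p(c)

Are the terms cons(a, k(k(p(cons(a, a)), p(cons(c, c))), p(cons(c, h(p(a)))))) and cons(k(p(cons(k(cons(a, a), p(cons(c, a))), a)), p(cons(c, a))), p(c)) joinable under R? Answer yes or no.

Reduce t₁ = cons(a, k(k(p(cons(a, a)), p(cons(c, c))), p(cons(c, h(p(a)))))):
1. cons(a, k(k(p(cons(a, a)), p(cons(c, c))), p(cons(c, h(p(a))))))  →  cons(a, h(p(a)))   [R1 at 2]
2. cons(a, h(p(a)))  →  cons(a, p(c))   [R3 at 2]

Reduce t₂ = cons(k(p(cons(k(cons(a, a), p(cons(c, a))), a)), p(cons(c, a))), p(c)):
1. cons(k(p(cons(k(cons(a, a), p(cons(c, a))), a)), p(cons(c, a))), p(c))  →  cons(a, p(c))   [R1 at 1]

yes — NF(t₁) = cons(a, p(c)), NF(t₂) = cons(a, p(c))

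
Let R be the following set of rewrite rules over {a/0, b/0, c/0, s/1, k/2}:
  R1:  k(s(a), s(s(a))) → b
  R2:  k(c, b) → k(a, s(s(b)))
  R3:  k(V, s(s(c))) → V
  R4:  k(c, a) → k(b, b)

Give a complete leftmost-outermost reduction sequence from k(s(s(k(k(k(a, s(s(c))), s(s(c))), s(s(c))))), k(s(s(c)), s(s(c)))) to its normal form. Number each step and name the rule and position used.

s(s(a))

1. k(s(s(k(k(k(a, s(s(c))), s(s(c))), s(s(c))))), k(s(s(c)), s(s(c))))  →  k(s(s(k(k(a, s(s(c))), s(s(c))))), k(s(s(c)), s(s(c))))   [R3 at 1.1.1]
2. k(s(s(k(k(a, s(s(c))), s(s(c))))), k(s(s(c)), s(s(c))))  →  k(s(s(k(a, s(s(c))))), k(s(s(c)), s(s(c))))   [R3 at 1.1.1]
3. k(s(s(k(a, s(s(c))))), k(s(s(c)), s(s(c))))  →  k(s(s(a)), k(s(s(c)), s(s(c))))   [R3 at 1.1.1]
4. k(s(s(a)), k(s(s(c)), s(s(c))))  →  k(s(s(a)), s(s(c)))   [R3 at 2]
5. k(s(s(a)), s(s(c)))  →  s(s(a))   [R3 at ε]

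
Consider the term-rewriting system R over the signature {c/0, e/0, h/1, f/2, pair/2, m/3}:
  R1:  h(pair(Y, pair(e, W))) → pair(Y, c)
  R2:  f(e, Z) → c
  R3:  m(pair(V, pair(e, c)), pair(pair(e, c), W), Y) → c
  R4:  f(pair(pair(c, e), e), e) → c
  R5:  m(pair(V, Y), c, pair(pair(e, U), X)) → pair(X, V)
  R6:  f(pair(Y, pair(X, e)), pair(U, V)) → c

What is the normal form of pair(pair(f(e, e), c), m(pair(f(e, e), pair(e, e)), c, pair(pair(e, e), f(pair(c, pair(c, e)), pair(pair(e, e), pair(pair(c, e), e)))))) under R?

1. pair(pair(f(e, e), c), m(pair(f(e, e), pair(e, e)), c, pair(pair(e, e), f(pair(c, pair(c, e)), pair(pair(e, e), pair(pair(c, e), e))))))  →  pair(pair(c, c), m(pair(f(e, e), pair(e, e)), c, pair(pair(e, e), f(pair(c, pair(c, e)), pair(pair(e, e), pair(pair(c, e), e))))))   [R2 at 1.1]
2. pair(pair(c, c), m(pair(f(e, e), pair(e, e)), c, pair(pair(e, e), f(pair(c, pair(c, e)), pair(pair(e, e), pair(pair(c, e), e))))))  →  pair(pair(c, c), pair(f(pair(c, pair(c, e)), pair(pair(e, e), pair(pair(c, e), e))), f(e, e)))   [R5 at 2]
3. pair(pair(c, c), pair(f(pair(c, pair(c, e)), pair(pair(e, e), pair(pair(c, e), e))), f(e, e)))  →  pair(pair(c, c), pair(c, f(e, e)))   [R6 at 2.1]
4. pair(pair(c, c), pair(c, f(e, e)))  →  pair(pair(c, c), pair(c, c))   [R2 at 2.2]

pair(pair(c, c), pair(c, c))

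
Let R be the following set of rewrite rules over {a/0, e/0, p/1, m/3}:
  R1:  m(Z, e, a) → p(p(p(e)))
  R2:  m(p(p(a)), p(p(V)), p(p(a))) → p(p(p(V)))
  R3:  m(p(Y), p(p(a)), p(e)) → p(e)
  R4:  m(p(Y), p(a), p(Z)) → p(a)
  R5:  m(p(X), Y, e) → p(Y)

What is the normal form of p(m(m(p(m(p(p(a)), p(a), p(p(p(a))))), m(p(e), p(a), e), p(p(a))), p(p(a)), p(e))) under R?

1. p(m(m(p(m(p(p(a)), p(a), p(p(p(a))))), m(p(e), p(a), e), p(p(a))), p(p(a)), p(e)))  →  p(m(m(p(p(a)), m(p(e), p(a), e), p(p(a))), p(p(a)), p(e)))   [R4 at 1.1.1.1]
2. p(m(m(p(p(a)), m(p(e), p(a), e), p(p(a))), p(p(a)), p(e)))  →  p(m(m(p(p(a)), p(p(a)), p(p(a))), p(p(a)), p(e)))   [R5 at 1.1.2]
3. p(m(m(p(p(a)), p(p(a)), p(p(a))), p(p(a)), p(e)))  →  p(m(p(p(p(a))), p(p(a)), p(e)))   [R2 at 1.1]
4. p(m(p(p(p(a))), p(p(a)), p(e)))  →  p(p(e))   [R3 at 1]

p(p(e))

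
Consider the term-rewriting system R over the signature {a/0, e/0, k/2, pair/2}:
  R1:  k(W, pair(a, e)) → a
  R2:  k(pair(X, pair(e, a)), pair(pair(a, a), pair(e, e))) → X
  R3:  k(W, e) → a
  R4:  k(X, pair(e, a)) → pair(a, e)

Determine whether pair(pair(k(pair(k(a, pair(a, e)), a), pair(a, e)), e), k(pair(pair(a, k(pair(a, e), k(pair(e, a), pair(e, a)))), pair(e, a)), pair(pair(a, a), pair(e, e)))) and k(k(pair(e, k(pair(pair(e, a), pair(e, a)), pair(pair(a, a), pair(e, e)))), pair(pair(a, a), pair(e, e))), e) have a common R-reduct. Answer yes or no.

Reduce t₁ = pair(pair(k(pair(k(a, pair(a, e)), a), pair(a, e)), e), k(pair(pair(a, k(pair(a, e), k(pair(e, a), pair(e, a)))), pair(e, a)), pair(pair(a, a), pair(e, e)))):
1. pair(pair(k(pair(k(a, pair(a, e)), a), pair(a, e)), e), k(pair(pair(a, k(pair(a, e), k(pair(e, a), pair(e, a)))), pair(e, a)), pair(pair(a, a), pair(e, e))))  →  pair(pair(a, e), k(pair(pair(a, k(pair(a, e), k(pair(e, a), pair(e, a)))), pair(e, a)), pair(pair(a, a), pair(e, e))))   [R1 at 1.1]
2. pair(pair(a, e), k(pair(pair(a, k(pair(a, e), k(pair(e, a), pair(e, a)))), pair(e, a)), pair(pair(a, a), pair(e, e))))  →  pair(pair(a, e), pair(a, k(pair(a, e), k(pair(e, a), pair(e, a)))))   [R2 at 2]
3. pair(pair(a, e), pair(a, k(pair(a, e), k(pair(e, a), pair(e, a)))))  →  pair(pair(a, e), pair(a, k(pair(a, e), pair(a, e))))   [R4 at 2.2.2]
4. pair(pair(a, e), pair(a, k(pair(a, e), pair(a, e))))  →  pair(pair(a, e), pair(a, a))   [R1 at 2.2]

Reduce t₂ = k(k(pair(e, k(pair(pair(e, a), pair(e, a)), pair(pair(a, a), pair(e, e)))), pair(pair(a, a), pair(e, e))), e):
1. k(k(pair(e, k(pair(pair(e, a), pair(e, a)), pair(pair(a, a), pair(e, e)))), pair(pair(a, a), pair(e, e))), e)  →  a   [R3 at ε]

no — NF(t₁) = pair(pair(a, e), pair(a, a)), NF(t₂) = a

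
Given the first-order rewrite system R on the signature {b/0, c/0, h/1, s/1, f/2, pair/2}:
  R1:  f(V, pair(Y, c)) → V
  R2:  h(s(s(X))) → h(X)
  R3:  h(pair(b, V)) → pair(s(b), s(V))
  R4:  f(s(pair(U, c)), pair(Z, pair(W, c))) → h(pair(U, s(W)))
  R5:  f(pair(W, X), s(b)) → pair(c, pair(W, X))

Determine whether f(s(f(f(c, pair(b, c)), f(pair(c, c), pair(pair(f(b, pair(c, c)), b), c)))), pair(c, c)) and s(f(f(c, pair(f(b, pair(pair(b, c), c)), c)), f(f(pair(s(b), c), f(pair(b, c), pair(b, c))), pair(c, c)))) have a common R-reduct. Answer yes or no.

Reduce t₁ = f(s(f(f(c, pair(b, c)), f(pair(c, c), pair(pair(f(b, pair(c, c)), b), c)))), pair(c, c)):
1. f(s(f(f(c, pair(b, c)), f(pair(c, c), pair(pair(f(b, pair(c, c)), b), c)))), pair(c, c))  →  s(f(f(c, pair(b, c)), f(pair(c, c), pair(pair(f(b, pair(c, c)), b), c))))   [R1 at ε]
2. s(f(f(c, pair(b, c)), f(pair(c, c), pair(pair(f(b, pair(c, c)), b), c))))  →  s(f(c, f(pair(c, c), pair(pair(f(b, pair(c, c)), b), c))))   [R1 at 1.1]
3. s(f(c, f(pair(c, c), pair(pair(f(b, pair(c, c)), b), c))))  →  s(f(c, pair(c, c)))   [R1 at 1.2]
4. s(f(c, pair(c, c)))  →  s(c)   [R1 at 1]

Reduce t₂ = s(f(f(c, pair(f(b, pair(pair(b, c), c)), c)), f(f(pair(s(b), c), f(pair(b, c), pair(b, c))), pair(c, c)))):
1. s(f(f(c, pair(f(b, pair(pair(b, c), c)), c)), f(f(pair(s(b), c), f(pair(b, c), pair(b, c))), pair(c, c))))  →  s(f(c, f(f(pair(s(b), c), f(pair(b, c), pair(b, c))), pair(c, c))))   [R1 at 1.1]
2. s(f(c, f(f(pair(s(b), c), f(pair(b, c), pair(b, c))), pair(c, c))))  →  s(f(c, f(pair(s(b), c), f(pair(b, c), pair(b, c)))))   [R1 at 1.2]
3. s(f(c, f(pair(s(b), c), f(pair(b, c), pair(b, c)))))  →  s(f(c, f(pair(s(b), c), pair(b, c))))   [R1 at 1.2.2]
4. s(f(c, f(pair(s(b), c), pair(b, c))))  →  s(f(c, pair(s(b), c)))   [R1 at 1.2]
5. s(f(c, pair(s(b), c)))  →  s(c)   [R1 at 1]

yes — NF(t₁) = s(c), NF(t₂) = s(c)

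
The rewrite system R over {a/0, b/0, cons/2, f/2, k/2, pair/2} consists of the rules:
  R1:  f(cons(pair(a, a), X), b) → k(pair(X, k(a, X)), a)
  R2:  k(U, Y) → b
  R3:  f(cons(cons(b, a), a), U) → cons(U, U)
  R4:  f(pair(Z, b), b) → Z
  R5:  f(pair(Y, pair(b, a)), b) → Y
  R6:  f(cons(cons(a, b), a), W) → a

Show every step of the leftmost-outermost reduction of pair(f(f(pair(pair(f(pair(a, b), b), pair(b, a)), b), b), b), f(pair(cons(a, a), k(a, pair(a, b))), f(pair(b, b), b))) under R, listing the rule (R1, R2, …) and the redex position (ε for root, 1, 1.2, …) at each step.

pair(a, cons(a, a))

1. pair(f(f(pair(pair(f(pair(a, b), b), pair(b, a)), b), b), b), f(pair(cons(a, a), k(a, pair(a, b))), f(pair(b, b), b)))  →  pair(f(pair(f(pair(a, b), b), pair(b, a)), b), f(pair(cons(a, a), k(a, pair(a, b))), f(pair(b, b), b)))   [R4 at 1.1]
2. pair(f(pair(f(pair(a, b), b), pair(b, a)), b), f(pair(cons(a, a), k(a, pair(a, b))), f(pair(b, b), b)))  →  pair(f(pair(a, b), b), f(pair(cons(a, a), k(a, pair(a, b))), f(pair(b, b), b)))   [R5 at 1]
3. pair(f(pair(a, b), b), f(pair(cons(a, a), k(a, pair(a, b))), f(pair(b, b), b)))  →  pair(a, f(pair(cons(a, a), k(a, pair(a, b))), f(pair(b, b), b)))   [R4 at 1]
4. pair(a, f(pair(cons(a, a), k(a, pair(a, b))), f(pair(b, b), b)))  →  pair(a, f(pair(cons(a, a), b), f(pair(b, b), b)))   [R2 at 2.1.2]
5. pair(a, f(pair(cons(a, a), b), f(pair(b, b), b)))  →  pair(a, f(pair(cons(a, a), b), b))   [R4 at 2.2]
6. pair(a, f(pair(cons(a, a), b), b))  →  pair(a, cons(a, a))   [R4 at 2]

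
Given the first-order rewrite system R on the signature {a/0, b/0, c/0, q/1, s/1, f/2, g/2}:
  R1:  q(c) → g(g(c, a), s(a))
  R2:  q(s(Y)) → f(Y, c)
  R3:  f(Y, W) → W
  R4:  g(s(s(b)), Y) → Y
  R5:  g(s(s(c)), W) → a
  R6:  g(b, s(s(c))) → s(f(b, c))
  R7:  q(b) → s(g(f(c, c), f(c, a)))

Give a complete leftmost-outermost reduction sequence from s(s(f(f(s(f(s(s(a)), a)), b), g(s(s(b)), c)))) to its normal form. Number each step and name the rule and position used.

s(s(c))

1. s(s(f(f(s(f(s(s(a)), a)), b), g(s(s(b)), c))))  →  s(s(g(s(s(b)), c)))   [R3 at 1.1]
2. s(s(g(s(s(b)), c)))  →  s(s(c))   [R4 at 1.1]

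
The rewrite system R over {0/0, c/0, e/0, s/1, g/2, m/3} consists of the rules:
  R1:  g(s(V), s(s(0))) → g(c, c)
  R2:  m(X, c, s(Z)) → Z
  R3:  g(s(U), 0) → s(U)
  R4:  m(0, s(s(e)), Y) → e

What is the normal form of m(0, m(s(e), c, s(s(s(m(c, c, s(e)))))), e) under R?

e

1. m(0, m(s(e), c, s(s(s(m(c, c, s(e)))))), e)  →  m(0, s(s(m(c, c, s(e)))), e)   [R2 at 2]
2. m(0, s(s(m(c, c, s(e)))), e)  →  m(0, s(s(e)), e)   [R2 at 2.1.1]
3. m(0, s(s(e)), e)  →  e   [R4 at ε]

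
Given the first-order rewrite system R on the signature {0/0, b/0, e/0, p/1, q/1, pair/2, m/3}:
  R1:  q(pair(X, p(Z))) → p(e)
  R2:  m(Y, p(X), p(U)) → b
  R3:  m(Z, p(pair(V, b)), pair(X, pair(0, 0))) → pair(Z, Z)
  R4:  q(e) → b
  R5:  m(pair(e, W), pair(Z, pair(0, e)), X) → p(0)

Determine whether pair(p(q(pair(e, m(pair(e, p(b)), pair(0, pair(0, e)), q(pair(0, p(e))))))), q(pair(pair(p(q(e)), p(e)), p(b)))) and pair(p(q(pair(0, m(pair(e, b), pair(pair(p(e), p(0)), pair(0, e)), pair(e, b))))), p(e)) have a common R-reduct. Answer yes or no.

yes — NF(t₁) = pair(p(p(e)), p(e)), NF(t₂) = pair(p(p(e)), p(e))

Reduce t₁ = pair(p(q(pair(e, m(pair(e, p(b)), pair(0, pair(0, e)), q(pair(0, p(e))))))), q(pair(pair(p(q(e)), p(e)), p(b)))):
1. pair(p(q(pair(e, m(pair(e, p(b)), pair(0, pair(0, e)), q(pair(0, p(e))))))), q(pair(pair(p(q(e)), p(e)), p(b))))  →  pair(p(q(pair(e, p(0)))), q(pair(pair(p(q(e)), p(e)), p(b))))   [R5 at 1.1.1.2]
2. pair(p(q(pair(e, p(0)))), q(pair(pair(p(q(e)), p(e)), p(b))))  →  pair(p(p(e)), q(pair(pair(p(q(e)), p(e)), p(b))))   [R1 at 1.1]
3. pair(p(p(e)), q(pair(pair(p(q(e)), p(e)), p(b))))  →  pair(p(p(e)), p(e))   [R1 at 2]

Reduce t₂ = pair(p(q(pair(0, m(pair(e, b), pair(pair(p(e), p(0)), pair(0, e)), pair(e, b))))), p(e)):
1. pair(p(q(pair(0, m(pair(e, b), pair(pair(p(e), p(0)), pair(0, e)), pair(e, b))))), p(e))  →  pair(p(q(pair(0, p(0)))), p(e))   [R5 at 1.1.1.2]
2. pair(p(q(pair(0, p(0)))), p(e))  →  pair(p(p(e)), p(e))   [R1 at 1.1]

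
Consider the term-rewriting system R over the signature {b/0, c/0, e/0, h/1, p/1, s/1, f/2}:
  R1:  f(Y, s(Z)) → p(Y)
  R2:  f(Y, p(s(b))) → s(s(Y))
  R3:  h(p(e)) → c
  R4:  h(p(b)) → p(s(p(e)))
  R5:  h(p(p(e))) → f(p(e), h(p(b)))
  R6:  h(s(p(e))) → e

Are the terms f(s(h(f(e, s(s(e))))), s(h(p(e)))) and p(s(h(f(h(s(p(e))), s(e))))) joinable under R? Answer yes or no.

Reduce t₁ = f(s(h(f(e, s(s(e))))), s(h(p(e)))):
1. f(s(h(f(e, s(s(e))))), s(h(p(e))))  →  p(s(h(f(e, s(s(e))))))   [R1 at ε]
2. p(s(h(f(e, s(s(e))))))  →  p(s(h(p(e))))   [R1 at 1.1.1]
3. p(s(h(p(e))))  →  p(s(c))   [R3 at 1.1]

Reduce t₂ = p(s(h(f(h(s(p(e))), s(e))))):
1. p(s(h(f(h(s(p(e))), s(e)))))  →  p(s(h(p(h(s(p(e)))))))   [R1 at 1.1.1]
2. p(s(h(p(h(s(p(e)))))))  →  p(s(h(p(e))))   [R6 at 1.1.1.1]
3. p(s(h(p(e))))  →  p(s(c))   [R3 at 1.1]

yes — NF(t₁) = p(s(c)), NF(t₂) = p(s(c))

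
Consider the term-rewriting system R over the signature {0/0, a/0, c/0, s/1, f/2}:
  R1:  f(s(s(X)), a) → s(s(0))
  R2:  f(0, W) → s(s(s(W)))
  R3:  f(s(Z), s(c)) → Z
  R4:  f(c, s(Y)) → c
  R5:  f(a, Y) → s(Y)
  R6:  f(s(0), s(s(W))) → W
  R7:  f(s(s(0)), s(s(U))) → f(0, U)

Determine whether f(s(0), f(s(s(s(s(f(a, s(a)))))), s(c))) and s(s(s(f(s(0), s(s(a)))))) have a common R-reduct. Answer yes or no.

yes — NF(t₁) = s(s(s(a))), NF(t₂) = s(s(s(a)))

Reduce t₁ = f(s(0), f(s(s(s(s(f(a, s(a)))))), s(c))):
1. f(s(0), f(s(s(s(s(f(a, s(a)))))), s(c)))  →  f(s(0), s(s(s(f(a, s(a))))))   [R3 at 2]
2. f(s(0), s(s(s(f(a, s(a))))))  →  s(f(a, s(a)))   [R6 at ε]
3. s(f(a, s(a)))  →  s(s(s(a)))   [R5 at 1]

Reduce t₂ = s(s(s(f(s(0), s(s(a)))))):
1. s(s(s(f(s(0), s(s(a))))))  →  s(s(s(a)))   [R6 at 1.1.1]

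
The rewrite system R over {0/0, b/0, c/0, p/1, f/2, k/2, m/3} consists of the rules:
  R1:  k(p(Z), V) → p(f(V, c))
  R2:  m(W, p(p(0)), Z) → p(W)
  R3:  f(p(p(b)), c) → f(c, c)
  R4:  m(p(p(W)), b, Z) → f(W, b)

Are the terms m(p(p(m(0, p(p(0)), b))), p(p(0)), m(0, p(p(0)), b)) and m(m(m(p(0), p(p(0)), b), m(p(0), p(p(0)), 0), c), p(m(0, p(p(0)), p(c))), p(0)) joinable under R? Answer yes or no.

Reduce t₁ = m(p(p(m(0, p(p(0)), b))), p(p(0)), m(0, p(p(0)), b)):
1. m(p(p(m(0, p(p(0)), b))), p(p(0)), m(0, p(p(0)), b))  →  p(p(p(m(0, p(p(0)), b))))   [R2 at ε]
2. p(p(p(m(0, p(p(0)), b))))  →  p(p(p(p(0))))   [R2 at 1.1.1]

Reduce t₂ = m(m(m(p(0), p(p(0)), b), m(p(0), p(p(0)), 0), c), p(m(0, p(p(0)), p(c))), p(0)):
1. m(m(m(p(0), p(p(0)), b), m(p(0), p(p(0)), 0), c), p(m(0, p(p(0)), p(c))), p(0))  →  m(m(p(p(0)), m(p(0), p(p(0)), 0), c), p(m(0, p(p(0)), p(c))), p(0))   [R2 at 1.1]
2. m(m(p(p(0)), m(p(0), p(p(0)), 0), c), p(m(0, p(p(0)), p(c))), p(0))  →  m(m(p(p(0)), p(p(0)), c), p(m(0, p(p(0)), p(c))), p(0))   [R2 at 1.2]
3. m(m(p(p(0)), p(p(0)), c), p(m(0, p(p(0)), p(c))), p(0))  →  m(p(p(p(0))), p(m(0, p(p(0)), p(c))), p(0))   [R2 at 1]
4. m(p(p(p(0))), p(m(0, p(p(0)), p(c))), p(0))  →  m(p(p(p(0))), p(p(0)), p(0))   [R2 at 2.1]
5. m(p(p(p(0))), p(p(0)), p(0))  →  p(p(p(p(0))))   [R2 at ε]

yes — NF(t₁) = p(p(p(p(0)))), NF(t₂) = p(p(p(p(0))))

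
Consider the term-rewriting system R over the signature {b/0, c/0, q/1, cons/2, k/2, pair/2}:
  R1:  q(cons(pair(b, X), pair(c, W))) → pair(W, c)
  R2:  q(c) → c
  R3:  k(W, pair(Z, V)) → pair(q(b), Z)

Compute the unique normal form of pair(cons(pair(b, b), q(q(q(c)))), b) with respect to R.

1. pair(cons(pair(b, b), q(q(q(c)))), b)  →  pair(cons(pair(b, b), q(q(c))), b)   [R2 at 1.2.1.1]
2. pair(cons(pair(b, b), q(q(c))), b)  →  pair(cons(pair(b, b), q(c)), b)   [R2 at 1.2.1]
3. pair(cons(pair(b, b), q(c)), b)  →  pair(cons(pair(b, b), c), b)   [R2 at 1.2]

pair(cons(pair(b, b), c), b)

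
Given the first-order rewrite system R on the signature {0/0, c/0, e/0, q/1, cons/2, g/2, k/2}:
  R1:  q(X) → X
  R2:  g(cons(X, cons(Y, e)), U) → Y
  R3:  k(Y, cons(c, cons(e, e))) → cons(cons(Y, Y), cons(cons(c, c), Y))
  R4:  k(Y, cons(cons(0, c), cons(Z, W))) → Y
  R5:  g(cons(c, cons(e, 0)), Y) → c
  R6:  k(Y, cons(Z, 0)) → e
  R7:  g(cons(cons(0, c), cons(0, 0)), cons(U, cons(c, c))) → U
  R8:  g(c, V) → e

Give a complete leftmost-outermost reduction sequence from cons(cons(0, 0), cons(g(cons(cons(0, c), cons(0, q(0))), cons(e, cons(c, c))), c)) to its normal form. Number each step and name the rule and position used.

1. cons(cons(0, 0), cons(g(cons(cons(0, c), cons(0, q(0))), cons(e, cons(c, c))), c))  →  cons(cons(0, 0), cons(g(cons(cons(0, c), cons(0, 0)), cons(e, cons(c, c))), c))   [R1 at 2.1.1.2.2]
2. cons(cons(0, 0), cons(g(cons(cons(0, c), cons(0, 0)), cons(e, cons(c, c))), c))  →  cons(cons(0, 0), cons(e, c))   [R7 at 2.1]

cons(cons(0, 0), cons(e, c))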